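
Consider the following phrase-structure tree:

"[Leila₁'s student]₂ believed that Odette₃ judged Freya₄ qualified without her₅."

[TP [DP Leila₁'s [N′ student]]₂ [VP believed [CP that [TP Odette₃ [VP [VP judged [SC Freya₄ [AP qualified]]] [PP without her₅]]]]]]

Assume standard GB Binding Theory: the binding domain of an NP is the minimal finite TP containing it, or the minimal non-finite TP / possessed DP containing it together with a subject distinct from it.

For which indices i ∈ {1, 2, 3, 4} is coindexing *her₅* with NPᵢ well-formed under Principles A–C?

{1, 2, 4}

*her* is a pronoun, so Principle B applies: it must be free in its binding domain.
Binding domain of *her₅*: the embedded TP, whose subject is Odette₃.
*Leila₁* and the pronoun do not c-command one another → neither Principle B nor Principle C is at stake; coindexation permitted.
*[Leila₁'s student]₂* c-commands the pronoun but from outside its binding domain, and is not c-commanded by it → coindexation permitted.
*Odette₃* c-commands the pronoun within its binding domain → coindexation would violate Principle B.
*Freya₄* and the pronoun do not c-command one another → neither Principle B nor Principle C is at stake; coindexation permitted.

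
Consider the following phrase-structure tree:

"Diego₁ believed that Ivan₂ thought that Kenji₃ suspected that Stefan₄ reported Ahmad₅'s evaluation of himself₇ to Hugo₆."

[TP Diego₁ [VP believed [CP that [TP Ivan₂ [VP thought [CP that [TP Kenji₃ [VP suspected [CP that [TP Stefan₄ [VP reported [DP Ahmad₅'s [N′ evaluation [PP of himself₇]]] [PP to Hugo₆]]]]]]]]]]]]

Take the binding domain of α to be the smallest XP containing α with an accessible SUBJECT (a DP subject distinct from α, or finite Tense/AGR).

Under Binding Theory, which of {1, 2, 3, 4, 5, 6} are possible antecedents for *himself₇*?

*himself* is an anaphor, so Principle A applies: it must be bound in its binding domain.
Binding domain of *himself₇*: the possessed DP, whose subject is Ahmad₅.
*Diego₁* c-commands the anaphor but is outside its binding domain → cannot satisfy Principle A.
*Ivan₂* c-commands the anaphor but is outside its binding domain → cannot satisfy Principle A.
*Kenji₃* c-commands the anaphor but is outside its binding domain → cannot satisfy Principle A.
*Stefan₄* c-commands the anaphor but is outside its binding domain → cannot satisfy Principle A.
*Ahmad₅* c-commands the anaphor within its binding domain → licit binder.
*Hugo₆* does not c-command the anaphor → cannot bind it.

{5}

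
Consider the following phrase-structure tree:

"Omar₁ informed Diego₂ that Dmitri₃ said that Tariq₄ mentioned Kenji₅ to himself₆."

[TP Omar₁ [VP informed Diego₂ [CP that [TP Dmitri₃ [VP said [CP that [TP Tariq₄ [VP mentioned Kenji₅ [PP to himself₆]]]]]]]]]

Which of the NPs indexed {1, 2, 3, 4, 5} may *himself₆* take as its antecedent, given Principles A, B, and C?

{4, 5}

*himself* is an anaphor, so Principle A applies: it must be bound in its binding domain.
Binding domain of *himself₆*: the embedded TP, whose subject is Tariq₄.
*Omar₁* c-commands the anaphor but is outside its binding domain → cannot satisfy Principle A.
*Diego₂* c-commands the anaphor but is outside its binding domain → cannot satisfy Principle A.
*Dmitri₃* c-commands the anaphor but is outside its binding domain → cannot satisfy Principle A.
*Tariq₄* c-commands the anaphor within its binding domain → licit binder.
*Kenji₅* c-commands the anaphor within its binding domain → licit binder.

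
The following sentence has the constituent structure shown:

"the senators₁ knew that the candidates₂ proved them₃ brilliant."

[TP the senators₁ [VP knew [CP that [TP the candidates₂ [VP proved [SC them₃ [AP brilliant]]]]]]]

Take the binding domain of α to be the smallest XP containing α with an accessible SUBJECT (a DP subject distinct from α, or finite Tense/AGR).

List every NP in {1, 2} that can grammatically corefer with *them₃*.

{1}

*them* is a pronoun, so Principle B applies: it must be free in its binding domain.
Binding domain of *them₃*: the embedded TP, whose subject is the candidates₂.
*the senators₁* c-commands the pronoun but from outside its binding domain, and is not c-commanded by it → coindexation permitted.
*the candidates₂* c-commands the pronoun within its binding domain → coindexation would violate Principle B.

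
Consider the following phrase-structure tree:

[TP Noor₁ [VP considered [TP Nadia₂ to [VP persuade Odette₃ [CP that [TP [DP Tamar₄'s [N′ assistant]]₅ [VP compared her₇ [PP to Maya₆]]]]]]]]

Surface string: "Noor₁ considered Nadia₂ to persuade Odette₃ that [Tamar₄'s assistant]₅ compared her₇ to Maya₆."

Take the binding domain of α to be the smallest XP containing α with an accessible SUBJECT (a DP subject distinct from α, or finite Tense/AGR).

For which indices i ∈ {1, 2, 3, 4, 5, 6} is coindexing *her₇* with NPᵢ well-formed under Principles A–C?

*her* is a pronoun, so Principle B applies: it must be free in its binding domain.
Binding domain of *her₇*: the embedded TP, whose subject is [Tamar₄'s assistant]₅.
*Noor₁* c-commands the pronoun but from outside its binding domain, and is not c-commanded by it → coindexation permitted.
*Nadia₂* c-commands the pronoun but from outside its binding domain, and is not c-commanded by it → coindexation permitted.
*Odette₃* c-commands the pronoun but from outside its binding domain, and is not c-commanded by it → coindexation permitted.
*Tamar₄* and the pronoun do not c-command one another → neither Principle B nor Principle C is at stake; coindexation permitted.
*[Tamar₄'s assistant]₅* c-commands the pronoun within its binding domain → coindexation would violate Principle B.
*Maya₆*: the pronoun c-commands this R-expression → coindexation would violate Principle C on *Maya₆*.

{1, 2, 3, 4}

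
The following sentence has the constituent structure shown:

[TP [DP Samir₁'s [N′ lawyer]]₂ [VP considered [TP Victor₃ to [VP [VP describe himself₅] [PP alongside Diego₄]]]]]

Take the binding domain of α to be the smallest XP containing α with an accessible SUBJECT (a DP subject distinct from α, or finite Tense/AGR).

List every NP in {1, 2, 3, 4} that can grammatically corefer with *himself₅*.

*himself* is an anaphor, so Principle A applies: it must be bound in its binding domain.
Binding domain of *himself₅*: the embedded TP, whose subject is Victor₃.
*Samir₁* does not c-command the anaphor → cannot bind it.
*[Samir₁'s lawyer]₂* c-commands the anaphor but is outside its binding domain → cannot satisfy Principle A.
*Victor₃* c-commands the anaphor within its binding domain → licit binder.
*Diego₄* does not c-command the anaphor → cannot bind it.

{3}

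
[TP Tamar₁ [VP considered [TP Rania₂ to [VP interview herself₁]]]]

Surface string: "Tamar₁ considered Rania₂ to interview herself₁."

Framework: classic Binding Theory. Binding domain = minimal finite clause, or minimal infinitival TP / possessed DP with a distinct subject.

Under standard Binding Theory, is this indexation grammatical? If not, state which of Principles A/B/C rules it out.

Principle A

The two coindexed NPs are *Tamar₁* and *herself₁*.
*herself₁* is an anaphor. Principle A requires it to be bound within its binding domain — the embedded TP, whose subject is Rania₂.
Within that domain it is c-commanded by *Rania₂*, which does not share its index.
*Tamar₁* does c-command the anaphor, but from outside its binding domain.
The anaphor is unbound in its domain → Principle A violation.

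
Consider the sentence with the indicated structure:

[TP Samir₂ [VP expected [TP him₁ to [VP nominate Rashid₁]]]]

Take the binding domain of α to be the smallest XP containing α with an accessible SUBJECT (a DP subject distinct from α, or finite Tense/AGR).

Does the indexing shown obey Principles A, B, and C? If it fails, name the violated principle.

The two coindexed NPs are *him₁* and *Rashid₁*.
*Rashid₁* is an R-expression. Principle C requires it to be free everywhere.
*him₁* c-commands it and carries the same index.
The R-expression is bound → Principle C violation.

Principle C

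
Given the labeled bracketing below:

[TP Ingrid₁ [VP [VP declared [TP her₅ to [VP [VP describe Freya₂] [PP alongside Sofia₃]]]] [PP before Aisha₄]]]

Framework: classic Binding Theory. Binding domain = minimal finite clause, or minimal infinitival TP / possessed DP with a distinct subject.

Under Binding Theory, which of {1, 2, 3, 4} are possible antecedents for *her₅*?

{4}

*her* is a pronoun, so Principle B applies: it must be free in its binding domain.
Binding domain of *her₅*: the matrix TP, whose subject is Ingrid₁.
*Ingrid₁* c-commands the pronoun within its binding domain → coindexation would violate Principle B.
*Freya₂*: the pronoun c-commands this R-expression → coindexation would violate Principle C on *Freya₂*.
*Sofia₃*: the pronoun c-commands this R-expression → coindexation would violate Principle C on *Sofia₃*.
*Aisha₄* and the pronoun do not c-command one another → neither Principle B nor Principle C is at stake; coindexation permitted.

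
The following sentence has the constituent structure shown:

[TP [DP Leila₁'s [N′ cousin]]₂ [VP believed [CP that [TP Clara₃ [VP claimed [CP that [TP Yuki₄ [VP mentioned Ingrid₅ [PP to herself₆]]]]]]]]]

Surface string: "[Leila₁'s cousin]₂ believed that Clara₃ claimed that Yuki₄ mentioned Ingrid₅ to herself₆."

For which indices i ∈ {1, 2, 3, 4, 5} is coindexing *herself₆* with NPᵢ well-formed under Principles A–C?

*herself* is an anaphor, so Principle A applies: it must be bound in its binding domain.
Binding domain of *herself₆*: the embedded TP, whose subject is Yuki₄.
*Leila₁* does not c-command the anaphor → cannot bind it.
*[Leila₁'s cousin]₂* c-commands the anaphor but is outside its binding domain → cannot satisfy Principle A.
*Clara₃* c-commands the anaphor but is outside its binding domain → cannot satisfy Principle A.
*Yuki₄* c-commands the anaphor within its binding domain → licit binder.
*Ingrid₅* c-commands the anaphor within its binding domain → licit binder.

{4, 5}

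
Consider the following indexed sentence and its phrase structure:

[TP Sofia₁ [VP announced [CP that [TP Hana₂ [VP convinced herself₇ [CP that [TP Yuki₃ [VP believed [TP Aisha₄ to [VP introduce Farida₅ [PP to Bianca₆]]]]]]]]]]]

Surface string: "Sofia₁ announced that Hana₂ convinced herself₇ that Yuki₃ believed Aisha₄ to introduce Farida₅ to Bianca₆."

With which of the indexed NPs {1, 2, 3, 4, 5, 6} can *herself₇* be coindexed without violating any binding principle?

{2}

*herself* is an anaphor, so Principle A applies: it must be bound in its binding domain.
Binding domain of *herself₇*: the embedded TP, whose subject is Hana₂.
*Sofia₁* c-commands the anaphor but is outside its binding domain → cannot satisfy Principle A.
*Hana₂* c-commands the anaphor within its binding domain → licit binder.
*Yuki₃* does not c-command the anaphor → cannot bind it.
*Aisha₄* does not c-command the anaphor → cannot bind it.
*Farida₅* does not c-command the anaphor → cannot bind it.
*Bianca₆* does not c-command the anaphor → cannot bind it.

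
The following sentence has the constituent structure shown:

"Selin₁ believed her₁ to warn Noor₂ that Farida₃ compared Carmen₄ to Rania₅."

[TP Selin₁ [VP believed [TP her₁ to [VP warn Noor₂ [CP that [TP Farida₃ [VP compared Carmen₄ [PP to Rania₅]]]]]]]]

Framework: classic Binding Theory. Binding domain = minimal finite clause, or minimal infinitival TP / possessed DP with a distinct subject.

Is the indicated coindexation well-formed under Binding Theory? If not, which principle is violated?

The two coindexed NPs are *Selin₁* and *her₁*.
*her₁* is a pronoun. Its binding domain is the matrix TP, whose subject is Selin₁.
*Selin₁* c-commands it within that domain and carries the same index.
The pronoun is locally bound → Principle B violation.

Principle B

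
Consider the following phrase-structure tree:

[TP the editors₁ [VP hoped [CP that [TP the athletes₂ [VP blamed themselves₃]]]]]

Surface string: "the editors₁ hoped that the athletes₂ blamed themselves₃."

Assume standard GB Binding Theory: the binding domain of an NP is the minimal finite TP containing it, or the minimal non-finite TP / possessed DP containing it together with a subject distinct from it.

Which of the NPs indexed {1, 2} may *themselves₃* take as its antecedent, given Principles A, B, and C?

{2}

*themselves* is an anaphor, so Principle A applies: it must be bound in its binding domain.
Binding domain of *themselves₃*: the embedded TP, whose subject is the athletes₂.
*the editors₁* c-commands the anaphor but is outside its binding domain → cannot satisfy Principle A.
*the athletes₂* c-commands the anaphor within its binding domain → licit binder.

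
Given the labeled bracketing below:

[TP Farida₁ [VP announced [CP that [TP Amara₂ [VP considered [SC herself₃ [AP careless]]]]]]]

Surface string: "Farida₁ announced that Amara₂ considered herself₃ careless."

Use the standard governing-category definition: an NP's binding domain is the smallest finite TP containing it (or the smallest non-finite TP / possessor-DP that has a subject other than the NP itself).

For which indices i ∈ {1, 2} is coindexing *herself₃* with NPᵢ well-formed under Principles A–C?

{2}

*herself* is an anaphor, so Principle A applies: it must be bound in its binding domain.
Binding domain of *herself₃*: the embedded TP, whose subject is Amara₂.
*Farida₁* c-commands the anaphor but is outside its binding domain → cannot satisfy Principle A.
*Amara₂* c-commands the anaphor within its binding domain → licit binder.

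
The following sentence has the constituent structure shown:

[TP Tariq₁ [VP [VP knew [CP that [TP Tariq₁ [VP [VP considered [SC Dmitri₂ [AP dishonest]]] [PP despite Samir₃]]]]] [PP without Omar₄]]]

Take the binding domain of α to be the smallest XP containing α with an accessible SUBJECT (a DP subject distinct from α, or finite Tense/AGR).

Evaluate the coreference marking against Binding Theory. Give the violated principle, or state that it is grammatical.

Principle C

The two coindexed NPs are *Tariq₁* (the higher occurrence) and *Tariq₁* (the lower occurrence).
*Tariq₁* (the lower occurrence) is an R-expression. Principle C requires it to be free everywhere.
*Tariq₁* (the higher occurrence) c-commands it and carries the same index.
The R-expression is bound → Principle C violation.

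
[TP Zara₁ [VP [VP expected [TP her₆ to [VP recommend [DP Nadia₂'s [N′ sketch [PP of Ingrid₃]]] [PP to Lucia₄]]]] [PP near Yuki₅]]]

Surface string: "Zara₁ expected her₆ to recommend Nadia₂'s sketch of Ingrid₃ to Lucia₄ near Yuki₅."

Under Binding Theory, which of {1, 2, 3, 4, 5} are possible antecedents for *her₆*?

*her* is a pronoun, so Principle B applies: it must be free in its binding domain.
Binding domain of *her₆*: the matrix TP, whose subject is Zara₁.
*Zara₁* c-commands the pronoun within its binding domain → coindexation would violate Principle B.
*Nadia₂*: the pronoun c-commands this R-expression → coindexation would violate Principle C on *Nadia₂*.
*Ingrid₃*: the pronoun c-commands this R-expression → coindexation would violate Principle C on *Ingrid₃*.
*Lucia₄*: the pronoun c-commands this R-expression → coindexation would violate Principle C on *Lucia₄*.
*Yuki₅* and the pronoun do not c-command one another → neither Principle B nor Principle C is at stake; coindexation permitted.

{5}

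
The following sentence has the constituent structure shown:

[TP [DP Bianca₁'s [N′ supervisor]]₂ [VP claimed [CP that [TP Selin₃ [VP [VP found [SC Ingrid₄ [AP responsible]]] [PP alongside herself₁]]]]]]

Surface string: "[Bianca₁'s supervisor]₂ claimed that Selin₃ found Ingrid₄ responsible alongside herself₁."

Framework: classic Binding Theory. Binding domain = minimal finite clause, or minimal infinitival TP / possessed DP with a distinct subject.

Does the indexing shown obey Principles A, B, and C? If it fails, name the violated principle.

The two coindexed NPs are *Bianca₁* and *herself₁*.
*herself₁* is an anaphor. Principle A requires it to be bound within its binding domain — the embedded TP, whose subject is Selin₃.
Within that domain it is c-commanded by *Selin₃*, which does not share its index.
*Bianca₁* does not c-command the anaphor at all.
The anaphor is unbound in its domain → Principle A violation.

Principle A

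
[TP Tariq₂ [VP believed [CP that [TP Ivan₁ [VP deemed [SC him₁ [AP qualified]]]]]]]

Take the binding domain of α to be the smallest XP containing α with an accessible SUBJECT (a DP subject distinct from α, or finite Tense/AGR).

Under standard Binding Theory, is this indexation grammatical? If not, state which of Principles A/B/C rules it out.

The two coindexed NPs are *Ivan₁* and *him₁*.
*him₁* is a pronoun. Its binding domain is the embedded TP, whose subject is Ivan₁.
*Ivan₁* c-commands it within that domain and carries the same index.
The pronoun is locally bound → Principle B violation.

Principle B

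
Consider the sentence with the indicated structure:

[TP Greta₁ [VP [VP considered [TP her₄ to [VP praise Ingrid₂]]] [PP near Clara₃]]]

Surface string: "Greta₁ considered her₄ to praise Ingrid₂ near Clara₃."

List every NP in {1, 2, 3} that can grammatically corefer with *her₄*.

{3}

*her* is a pronoun, so Principle B applies: it must be free in its binding domain.
Binding domain of *her₄*: the matrix TP, whose subject is Greta₁.
*Greta₁* c-commands the pronoun within its binding domain → coindexation would violate Principle B.
*Ingrid₂*: the pronoun c-commands this R-expression → coindexation would violate Principle C on *Ingrid₂*.
*Clara₃* and the pronoun do not c-command one another → neither Principle B nor Principle C is at stake; coindexation permitted.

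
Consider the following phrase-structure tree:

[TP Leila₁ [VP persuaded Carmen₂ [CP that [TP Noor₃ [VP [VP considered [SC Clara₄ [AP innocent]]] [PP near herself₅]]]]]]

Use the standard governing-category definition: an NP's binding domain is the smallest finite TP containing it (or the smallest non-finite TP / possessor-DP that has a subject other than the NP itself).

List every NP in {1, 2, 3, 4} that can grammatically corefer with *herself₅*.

{3}

*herself* is an anaphor, so Principle A applies: it must be bound in its binding domain.
Binding domain of *herself₅*: the embedded TP, whose subject is Noor₃.
*Leila₁* c-commands the anaphor but is outside its binding domain → cannot satisfy Principle A.
*Carmen₂* c-commands the anaphor but is outside its binding domain → cannot satisfy Principle A.
*Noor₃* c-commands the anaphor within its binding domain → licit binder.
*Clara₄* does not c-command the anaphor → cannot bind it.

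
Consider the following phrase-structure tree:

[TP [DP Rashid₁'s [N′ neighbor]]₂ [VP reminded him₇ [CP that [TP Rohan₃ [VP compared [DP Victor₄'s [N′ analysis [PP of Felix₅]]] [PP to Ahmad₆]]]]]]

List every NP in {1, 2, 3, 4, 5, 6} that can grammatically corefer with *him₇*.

*him* is a pronoun, so Principle B applies: it must be free in its binding domain.
Binding domain of *him₇*: the matrix TP, whose subject is [Rashid₁'s neighbor]₂.
*Rashid₁* and the pronoun do not c-command one another → neither Principle B nor Principle C is at stake; coindexation permitted.
*[Rashid₁'s neighbor]₂* c-commands the pronoun within its binding domain → coindexation would violate Principle B.
*Rohan₃*: the pronoun c-commands this R-expression → coindexation would violate Principle C on *Rohan₃*.
*Victor₄*: the pronoun c-commands this R-expression → coindexation would violate Principle C on *Victor₄*.
*Felix₅*: the pronoun c-commands this R-expression → coindexation would violate Principle C on *Felix₅*.
*Ahmad₆*: the pronoun c-commands this R-expression → coindexation would violate Principle C on *Ahmad₆*.

{1}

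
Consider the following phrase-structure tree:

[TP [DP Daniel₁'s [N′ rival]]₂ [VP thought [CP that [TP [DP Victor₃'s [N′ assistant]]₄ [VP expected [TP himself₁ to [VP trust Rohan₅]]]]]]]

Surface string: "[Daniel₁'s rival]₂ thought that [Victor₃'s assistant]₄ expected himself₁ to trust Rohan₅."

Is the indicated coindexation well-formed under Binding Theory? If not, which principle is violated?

The two coindexed NPs are *Daniel₁* and *himself₁*.
*himself₁* is an anaphor. Principle A requires it to be bound within its binding domain — the embedded TP, whose subject is [Victor₃'s assistant]₄.
Within that domain it is c-commanded by *[Victor₃'s assistant]₄*, which does not share its index.
*Daniel₁* does not c-command the anaphor at all.
The anaphor is unbound in its domain → Principle A violation.

Principle A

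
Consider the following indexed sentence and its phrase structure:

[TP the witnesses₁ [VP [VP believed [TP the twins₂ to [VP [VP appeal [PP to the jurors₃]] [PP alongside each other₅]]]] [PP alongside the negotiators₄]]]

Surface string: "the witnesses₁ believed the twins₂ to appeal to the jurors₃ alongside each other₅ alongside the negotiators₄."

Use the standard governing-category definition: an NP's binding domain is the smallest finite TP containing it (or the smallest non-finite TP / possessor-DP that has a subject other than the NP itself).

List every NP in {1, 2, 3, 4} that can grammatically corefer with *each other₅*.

{2}

*each other* is an anaphor, so Principle A applies: it must be bound in its binding domain.
Binding domain of *each other₅*: the embedded TP, whose subject is the twins₂.
*the witnesses₁* c-commands the anaphor but is outside its binding domain → cannot satisfy Principle A.
*the twins₂* c-commands the anaphor within its binding domain → licit binder.
*the jurors₃* does not c-command the anaphor → cannot bind it.
*the negotiators₄* does not c-command the anaphor → cannot bind it.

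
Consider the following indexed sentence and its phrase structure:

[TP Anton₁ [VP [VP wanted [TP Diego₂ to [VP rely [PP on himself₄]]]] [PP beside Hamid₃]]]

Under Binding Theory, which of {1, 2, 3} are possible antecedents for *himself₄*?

*himself* is an anaphor, so Principle A applies: it must be bound in its binding domain.
Binding domain of *himself₄*: the embedded TP, whose subject is Diego₂.
*Anton₁* c-commands the anaphor but is outside its binding domain → cannot satisfy Principle A.
*Diego₂* c-commands the anaphor within its binding domain → licit binder.
*Hamid₃* does not c-command the anaphor → cannot bind it.

{2}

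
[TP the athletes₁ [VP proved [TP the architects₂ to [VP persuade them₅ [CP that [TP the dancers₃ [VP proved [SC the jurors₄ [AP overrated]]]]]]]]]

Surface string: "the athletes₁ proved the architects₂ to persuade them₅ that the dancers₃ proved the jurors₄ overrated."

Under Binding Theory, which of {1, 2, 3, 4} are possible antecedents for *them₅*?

*them* is a pronoun, so Principle B applies: it must be free in its binding domain.
Binding domain of *them₅*: the embedded TP, whose subject is the architects₂.
*the athletes₁* c-commands the pronoun but from outside its binding domain, and is not c-commanded by it → coindexation permitted.
*the architects₂* c-commands the pronoun within its binding domain → coindexation would violate Principle B.
*the dancers₃*: the pronoun c-commands this R-expression → coindexation would violate Principle C on *the dancers₃*.
*the jurors₄*: the pronoun c-commands this R-expression → coindexation would violate Principle C on *the jurors₄*.

{1}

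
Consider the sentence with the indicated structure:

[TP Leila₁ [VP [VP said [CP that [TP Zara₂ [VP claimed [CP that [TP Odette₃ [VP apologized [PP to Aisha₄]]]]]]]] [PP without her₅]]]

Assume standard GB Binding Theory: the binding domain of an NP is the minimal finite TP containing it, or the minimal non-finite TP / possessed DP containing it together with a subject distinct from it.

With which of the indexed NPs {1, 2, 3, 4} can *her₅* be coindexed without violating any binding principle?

{2, 3, 4}

*her* is a pronoun, so Principle B applies: it must be free in its binding domain.
Binding domain of *her₅*: the matrix TP, whose subject is Leila₁.
*Leila₁* c-commands the pronoun within its binding domain → coindexation would violate Principle B.
*Zara₂* and the pronoun do not c-command one another → neither Principle B nor Principle C is at stake; coindexation permitted.
*Odette₃* and the pronoun do not c-command one another → neither Principle B nor Principle C is at stake; coindexation permitted.
*Aisha₄* and the pronoun do not c-command one another → neither Principle B nor Principle C is at stake; coindexation permitted.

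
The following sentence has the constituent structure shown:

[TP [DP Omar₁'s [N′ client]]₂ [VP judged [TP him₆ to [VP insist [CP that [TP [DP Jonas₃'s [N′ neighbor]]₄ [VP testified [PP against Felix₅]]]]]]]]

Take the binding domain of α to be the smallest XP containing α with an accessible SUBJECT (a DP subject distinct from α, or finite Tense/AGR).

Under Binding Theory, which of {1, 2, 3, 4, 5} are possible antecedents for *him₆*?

*him* is a pronoun, so Principle B applies: it must be free in its binding domain.
Binding domain of *him₆*: the matrix TP, whose subject is [Omar₁'s client]₂.
*Omar₁* and the pronoun do not c-command one another → neither Principle B nor Principle C is at stake; coindexation permitted.
*[Omar₁'s client]₂* c-commands the pronoun within its binding domain → coindexation would violate Principle B.
*Jonas₃*: the pronoun c-commands this R-expression → coindexation would violate Principle C on *Jonas₃*.
*[Jonas₃'s neighbor]₄*: the pronoun c-commands this R-expression → coindexation would violate Principle C on *[Jonas₃'s neighbor]₄*.
*Felix₅*: the pronoun c-commands this R-expression → coindexation would violate Principle C on *Felix₅*.

{1}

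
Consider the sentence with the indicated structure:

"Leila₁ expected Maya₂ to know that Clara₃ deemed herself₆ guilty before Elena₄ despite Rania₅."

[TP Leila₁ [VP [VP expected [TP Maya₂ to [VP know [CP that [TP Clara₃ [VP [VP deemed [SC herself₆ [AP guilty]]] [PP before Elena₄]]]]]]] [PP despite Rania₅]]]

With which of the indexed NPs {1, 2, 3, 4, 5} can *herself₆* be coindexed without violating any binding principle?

{3}

*herself* is an anaphor, so Principle A applies: it must be bound in its binding domain.
Binding domain of *herself₆*: the embedded TP, whose subject is Clara₃.
*Leila₁* c-commands the anaphor but is outside its binding domain → cannot satisfy Principle A.
*Maya₂* c-commands the anaphor but is outside its binding domain → cannot satisfy Principle A.
*Clara₃* c-commands the anaphor within its binding domain → licit binder.
*Elena₄* does not c-command the anaphor → cannot bind it.
*Rania₅* does not c-command the anaphor → cannot bind it.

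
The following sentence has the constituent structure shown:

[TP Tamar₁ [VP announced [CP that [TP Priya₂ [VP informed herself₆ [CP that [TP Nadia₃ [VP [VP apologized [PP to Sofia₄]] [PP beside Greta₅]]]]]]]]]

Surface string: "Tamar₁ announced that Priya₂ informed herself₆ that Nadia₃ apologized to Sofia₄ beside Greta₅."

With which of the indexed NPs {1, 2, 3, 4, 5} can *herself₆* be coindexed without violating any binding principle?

*herself* is an anaphor, so Principle A applies: it must be bound in its binding domain.
Binding domain of *herself₆*: the embedded TP, whose subject is Priya₂.
*Tamar₁* c-commands the anaphor but is outside its binding domain → cannot satisfy Principle A.
*Priya₂* c-commands the anaphor within its binding domain → licit binder.
*Nadia₃* does not c-command the anaphor → cannot bind it.
*Sofia₄* does not c-command the anaphor → cannot bind it.
*Greta₅* does not c-command the anaphor → cannot bind it.

{2}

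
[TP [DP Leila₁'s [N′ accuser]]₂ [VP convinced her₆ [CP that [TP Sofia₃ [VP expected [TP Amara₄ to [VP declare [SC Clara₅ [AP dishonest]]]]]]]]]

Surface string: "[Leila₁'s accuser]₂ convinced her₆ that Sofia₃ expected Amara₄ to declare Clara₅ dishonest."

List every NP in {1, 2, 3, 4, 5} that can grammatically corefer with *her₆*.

*her* is a pronoun, so Principle B applies: it must be free in its binding domain.
Binding domain of *her₆*: the matrix TP, whose subject is [Leila₁'s accuser]₂.
*Leila₁* and the pronoun do not c-command one another → neither Principle B nor Principle C is at stake; coindexation permitted.
*[Leila₁'s accuser]₂* c-commands the pronoun within its binding domain → coindexation would violate Principle B.
*Sofia₃*: the pronoun c-commands this R-expression → coindexation would violate Principle C on *Sofia₃*.
*Amara₄*: the pronoun c-commands this R-expression → coindexation would violate Principle C on *Amara₄*.
*Clara₅*: the pronoun c-commands this R-expression → coindexation would violate Principle C on *Clara₅*.

{1}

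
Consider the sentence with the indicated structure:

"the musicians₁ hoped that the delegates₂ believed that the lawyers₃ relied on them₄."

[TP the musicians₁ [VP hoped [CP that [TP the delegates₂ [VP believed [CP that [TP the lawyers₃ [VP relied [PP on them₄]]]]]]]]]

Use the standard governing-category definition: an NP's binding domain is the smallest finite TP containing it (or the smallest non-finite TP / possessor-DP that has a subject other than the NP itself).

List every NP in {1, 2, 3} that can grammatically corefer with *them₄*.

{1, 2}

*them* is a pronoun, so Principle B applies: it must be free in its binding domain.
Binding domain of *them₄*: the embedded TP, whose subject is the lawyers₃.
*the musicians₁* c-commands the pronoun but from outside its binding domain, and is not c-commanded by it → coindexation permitted.
*the delegates₂* c-commands the pronoun but from outside its binding domain, and is not c-commanded by it → coindexation permitted.
*the lawyers₃* c-commands the pronoun within its binding domain → coindexation would violate Principle B.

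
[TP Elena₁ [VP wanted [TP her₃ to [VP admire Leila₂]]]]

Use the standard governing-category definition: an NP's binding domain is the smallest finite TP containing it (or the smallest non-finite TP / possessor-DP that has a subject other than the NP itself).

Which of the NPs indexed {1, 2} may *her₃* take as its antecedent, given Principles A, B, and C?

none

*her* is a pronoun, so Principle B applies: it must be free in its binding domain.
Binding domain of *her₃*: the matrix TP, whose subject is Elena₁.
*Elena₁* c-commands the pronoun within its binding domain → coindexation would violate Principle B.
*Leila₂*: the pronoun c-commands this R-expression → coindexation would violate Principle C on *Leila₂*.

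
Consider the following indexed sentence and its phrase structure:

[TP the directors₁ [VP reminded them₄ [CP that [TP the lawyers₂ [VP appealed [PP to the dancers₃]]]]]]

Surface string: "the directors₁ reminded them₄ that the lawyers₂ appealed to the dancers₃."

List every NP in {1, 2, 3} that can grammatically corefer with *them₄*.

*them* is a pronoun, so Principle B applies: it must be free in its binding domain.
Binding domain of *them₄*: the matrix TP, whose subject is the directors₁.
*the directors₁* c-commands the pronoun within its binding domain → coindexation would violate Principle B.
*the lawyers₂*: the pronoun c-commands this R-expression → coindexation would violate Principle C on *the lawyers₂*.
*the dancers₃*: the pronoun c-commands this R-expression → coindexation would violate Principle C on *the dancers₃*.

none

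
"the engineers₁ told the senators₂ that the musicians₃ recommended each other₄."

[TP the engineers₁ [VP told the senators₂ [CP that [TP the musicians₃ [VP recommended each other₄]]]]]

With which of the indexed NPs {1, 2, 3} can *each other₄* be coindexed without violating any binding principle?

*each other* is an anaphor, so Principle A applies: it must be bound in its binding domain.
Binding domain of *each other₄*: the embedded TP, whose subject is the musicians₃.
*the engineers₁* c-commands the anaphor but is outside its binding domain → cannot satisfy Principle A.
*the senators₂* c-commands the anaphor but is outside its binding domain → cannot satisfy Principle A.
*the musicians₃* c-commands the anaphor within its binding domain → licit binder.

{3}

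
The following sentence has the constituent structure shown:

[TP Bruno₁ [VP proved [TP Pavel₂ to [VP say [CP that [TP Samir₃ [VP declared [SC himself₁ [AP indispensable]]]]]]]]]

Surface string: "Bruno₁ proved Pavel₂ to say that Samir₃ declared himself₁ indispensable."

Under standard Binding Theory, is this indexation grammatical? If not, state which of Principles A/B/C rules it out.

The two coindexed NPs are *Bruno₁* and *himself₁*.
*himself₁* is an anaphor. Principle A requires it to be bound within its binding domain — the embedded TP, whose subject is Samir₃.
Within that domain it is c-commanded by *Samir₃*, which does not share its index.
*Bruno₁* does c-command the anaphor, but from outside its binding domain.
The anaphor is unbound in its domain → Principle A violation.

Principle A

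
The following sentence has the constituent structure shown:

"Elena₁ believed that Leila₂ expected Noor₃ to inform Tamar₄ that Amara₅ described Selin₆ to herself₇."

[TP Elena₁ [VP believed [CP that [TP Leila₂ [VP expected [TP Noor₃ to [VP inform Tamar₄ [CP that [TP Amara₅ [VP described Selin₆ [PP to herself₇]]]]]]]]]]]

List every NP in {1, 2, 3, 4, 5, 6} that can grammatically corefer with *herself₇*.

{5, 6}

*herself* is an anaphor, so Principle A applies: it must be bound in its binding domain.
Binding domain of *herself₇*: the embedded TP, whose subject is Amara₅.
*Elena₁* c-commands the anaphor but is outside its binding domain → cannot satisfy Principle A.
*Leila₂* c-commands the anaphor but is outside its binding domain → cannot satisfy Principle A.
*Noor₃* c-commands the anaphor but is outside its binding domain → cannot satisfy Principle A.
*Tamar₄* c-commands the anaphor but is outside its binding domain → cannot satisfy Principle A.
*Amara₅* c-commands the anaphor within its binding domain → licit binder.
*Selin₆* c-commands the anaphor within its binding domain → licit binder.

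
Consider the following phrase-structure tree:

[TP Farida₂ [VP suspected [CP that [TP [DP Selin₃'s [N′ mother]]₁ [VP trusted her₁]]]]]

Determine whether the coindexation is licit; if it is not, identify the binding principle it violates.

The two coindexed NPs are *[Selin₃'s mother]₁* and *her₁*.
*her₁* is a pronoun. Its binding domain is the embedded TP, whose subject is [Selin₃'s mother]₁.
*[Selin₃'s mother]₁* c-commands it within that domain and carries the same index.
The pronoun is locally bound → Principle B violation.

Principle B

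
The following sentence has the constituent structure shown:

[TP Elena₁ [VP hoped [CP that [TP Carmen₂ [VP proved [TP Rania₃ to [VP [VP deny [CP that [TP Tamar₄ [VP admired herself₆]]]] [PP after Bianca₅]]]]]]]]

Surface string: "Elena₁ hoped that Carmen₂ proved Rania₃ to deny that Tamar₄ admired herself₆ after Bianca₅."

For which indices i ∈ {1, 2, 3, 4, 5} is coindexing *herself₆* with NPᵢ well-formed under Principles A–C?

*herself* is an anaphor, so Principle A applies: it must be bound in its binding domain.
Binding domain of *herself₆*: the embedded TP, whose subject is Tamar₄.
*Elena₁* c-commands the anaphor but is outside its binding domain → cannot satisfy Principle A.
*Carmen₂* c-commands the anaphor but is outside its binding domain → cannot satisfy Principle A.
*Rania₃* c-commands the anaphor but is outside its binding domain → cannot satisfy Principle A.
*Tamar₄* c-commands the anaphor within its binding domain → licit binder.
*Bianca₅* does not c-command the anaphor → cannot bind it.

{4}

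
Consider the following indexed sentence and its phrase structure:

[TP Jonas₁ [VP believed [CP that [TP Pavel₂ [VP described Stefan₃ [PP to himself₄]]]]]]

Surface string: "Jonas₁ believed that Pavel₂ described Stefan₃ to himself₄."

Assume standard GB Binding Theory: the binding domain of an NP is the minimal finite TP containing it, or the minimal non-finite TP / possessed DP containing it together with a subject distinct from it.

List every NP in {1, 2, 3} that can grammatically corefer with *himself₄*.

*himself* is an anaphor, so Principle A applies: it must be bound in its binding domain.
Binding domain of *himself₄*: the embedded TP, whose subject is Pavel₂.
*Jonas₁* c-commands the anaphor but is outside its binding domain → cannot satisfy Principle A.
*Pavel₂* c-commands the anaphor within its binding domain → licit binder.
*Stefan₃* c-commands the anaphor within its binding domain → licit binder.

{2, 3}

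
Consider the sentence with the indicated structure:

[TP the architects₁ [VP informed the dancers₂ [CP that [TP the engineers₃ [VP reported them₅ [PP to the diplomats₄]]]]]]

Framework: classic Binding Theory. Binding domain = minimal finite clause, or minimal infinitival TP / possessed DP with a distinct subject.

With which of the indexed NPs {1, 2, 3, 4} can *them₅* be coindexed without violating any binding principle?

*them* is a pronoun, so Principle B applies: it must be free in its binding domain.
Binding domain of *them₅*: the embedded TP, whose subject is the engineers₃.
*the architects₁* c-commands the pronoun but from outside its binding domain, and is not c-commanded by it → coindexation permitted.
*the dancers₂* c-commands the pronoun but from outside its binding domain, and is not c-commanded by it → coindexation permitted.
*the engineers₃* c-commands the pronoun within its binding domain → coindexation would violate Principle B.
*the diplomats₄*: the pronoun c-commands this R-expression → coindexation would violate Principle C on *the diplomats₄*.

{1, 2}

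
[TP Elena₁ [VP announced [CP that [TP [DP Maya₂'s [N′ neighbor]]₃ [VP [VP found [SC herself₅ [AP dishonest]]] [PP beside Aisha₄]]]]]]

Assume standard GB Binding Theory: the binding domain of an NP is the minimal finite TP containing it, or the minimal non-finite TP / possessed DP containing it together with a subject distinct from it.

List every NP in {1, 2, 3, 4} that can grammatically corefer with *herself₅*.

*herself* is an anaphor, so Principle A applies: it must be bound in its binding domain.
Binding domain of *herself₅*: the embedded TP, whose subject is [Maya₂'s neighbor]₃.
*Elena₁* c-commands the anaphor but is outside its binding domain → cannot satisfy Principle A.
*Maya₂* does not c-command the anaphor → cannot bind it.
*[Maya₂'s neighbor]₃* c-commands the anaphor within its binding domain → licit binder.
*Aisha₄* does not c-command the anaphor → cannot bind it.

{3}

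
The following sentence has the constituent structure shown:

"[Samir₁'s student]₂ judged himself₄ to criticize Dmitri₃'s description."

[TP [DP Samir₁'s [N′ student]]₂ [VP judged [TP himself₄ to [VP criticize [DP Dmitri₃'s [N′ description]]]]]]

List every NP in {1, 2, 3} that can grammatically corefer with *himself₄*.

{2}

*himself* is an anaphor, so Principle A applies: it must be bound in its binding domain.
Binding domain of *himself₄*: the matrix TP, whose subject is [Samir₁'s student]₂.
*Samir₁* does not c-command the anaphor → cannot bind it.
*[Samir₁'s student]₂* c-commands the anaphor within its binding domain → licit binder.
*Dmitri₃* does not c-command the anaphor → cannot bind it.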